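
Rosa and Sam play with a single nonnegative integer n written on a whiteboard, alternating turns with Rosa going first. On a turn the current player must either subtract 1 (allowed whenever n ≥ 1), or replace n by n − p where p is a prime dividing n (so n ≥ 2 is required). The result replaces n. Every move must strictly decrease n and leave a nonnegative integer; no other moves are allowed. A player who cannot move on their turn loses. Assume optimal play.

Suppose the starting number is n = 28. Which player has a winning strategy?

Sam wins.

Positions with no move are L. A position that does have a move is losing for the player to move precisely when every available move leads to a winning position for the opponent. Fill in the labels:
n=0: no move → L
n=1: reaches L-position 0 → W
n=2: reaches L-position 0 → W
n=3: reaches L-position 0 → W
n=4: only reaches 2(W), 3(W), all W → L
n=5: reaches L-position 0 → W
n=6: reaches L-position 4 → W
n=7: reaches L-position 0 → W
n=8: only reaches 6(W), 7(W), all W → L
n=9: reaches L-position 8 → W
n=10: reaches L-position 8 → W
n=11: reaches L-position 0 → W
n=12: only reaches 9(W), 10(W), 11(W), all W → L
n=13: reaches L-position 0 → W
n=14: reaches L-position 12 → W
n=15: reaches L-position 12 → W
n=16: only reaches 14(W), 15(W), all W → L
n=17: reaches L-position 0 → W
n=18: reaches L-position 16 → W
n=19: reaches L-position 0 → W
n=20: only reaches 15(W), 18(W), 19(W), all W → L
n=21: reaches L-position 20 → W
n=22: reaches L-position 20 → W
n=23: reaches L-position 0 → W
n=24: only reaches 21(W), 22(W), 23(W), all W → L
n=25: reaches L-position 20 → W
n=26: reaches L-position 24 → W
n=27: reaches L-position 24 → W
n=28: only reaches 21(W), 26(W), 27(W), all W → L
Every move from 28 reaches a W position, so the mover loses.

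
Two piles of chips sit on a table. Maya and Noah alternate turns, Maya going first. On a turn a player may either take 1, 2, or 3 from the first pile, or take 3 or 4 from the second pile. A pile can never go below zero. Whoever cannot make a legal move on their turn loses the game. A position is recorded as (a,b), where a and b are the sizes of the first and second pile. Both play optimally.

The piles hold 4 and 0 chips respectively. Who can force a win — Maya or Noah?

Use the standard recursion: the mover loses at a terminal position; elsewhere, the mover wins exactly when some move hands the opponent an L position.
No move ever increases a pile, so every position that can arise here has a ≤ 4 and b ≤ 0; it is enough to label the cells with 0 ≤ a ≤ 4 and 0 ≤ b ≤ 0.
Every move lowers a or b (never raises either), so fill the grid row by row in increasing a, and left to right within a row: each cell's successors are then already labelled.
      b=0
a=0:    L
a=1:    W
a=2:    W
a=3:    W
a=4:    L
Cells with no legal move (terminal, hence L): (0,0).
The remaining L cells, each justified by listing all of its moves:
(4,0): moves to (3,0)(W), (2,0)(W), (1,0)(W); every one is W ⇒ L
Every other cell has at least one move into one of the L cells above, so it is W.
Every move from (4,0) reaches a W position, so the mover loses.

Noah wins.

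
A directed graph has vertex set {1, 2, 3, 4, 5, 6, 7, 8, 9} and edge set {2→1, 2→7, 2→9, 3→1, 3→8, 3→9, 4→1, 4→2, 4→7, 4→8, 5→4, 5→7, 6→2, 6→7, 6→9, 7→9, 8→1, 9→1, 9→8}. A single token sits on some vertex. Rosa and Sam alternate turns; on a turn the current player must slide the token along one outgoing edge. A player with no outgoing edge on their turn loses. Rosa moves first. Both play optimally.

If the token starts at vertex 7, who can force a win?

Classify positions by backward induction: terminal positions (no move available) are L. From any other position, the mover wins iff some move reaches an L.
Every edge goes from a vertex to one that appears earlier in the order 1, 8, 9, 7, 2, 4, 6, 3, 5, so processing vertices in that order labels each vertex after all of its successors.
1: no outgoing edge → L
8: W (go to 1, an L position)
9: W (go to 1, an L position)
7: L (sole option 9(W) is W)
2: W (go to 7, an L position)
4: W (go to 7, an L position)
6: W (go to 7, an L position)
3: W (go to 1, an L position)
5: W (go to 7, an L position)
The starting position 7 is L: whatever Rosa does, the opponent receives a W position.

Sam wins.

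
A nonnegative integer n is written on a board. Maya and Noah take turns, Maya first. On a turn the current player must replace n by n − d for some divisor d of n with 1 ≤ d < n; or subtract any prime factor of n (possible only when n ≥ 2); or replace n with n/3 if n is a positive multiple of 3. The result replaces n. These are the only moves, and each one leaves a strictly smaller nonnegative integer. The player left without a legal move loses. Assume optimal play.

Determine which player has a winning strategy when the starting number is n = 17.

Maya wins.

Compute win/loss labels from the base case upward. A position with no move is L. Any other position is W if it can reach an L in one move, else L.
n=0: no move → L
n=1: no move → L
n=2: reaches L-position 0 → W
n=3: reaches L-position 0 → W
n=4: only reaches 2(W), 3(W), all W → L
n=5: reaches L-position 0 → W
n=6: reaches L-position 4 → W
n=7: reaches L-position 0 → W
n=8: reaches L-position 4 → W
n=9: only reaches 3(W), 6(W), 8(W), all W → L
n=10: reaches L-position 9 → W
n=11: reaches L-position 0 → W
n=12: reaches L-position 4 → W
n=13: reaches L-position 0 → W
n=14: only reaches 7(W), 12(W), 13(W), all W → L
n=15: reaches L-position 14 → W
n=16: reaches L-position 14 → W
n=17: reaches L-position 0 → W
The starting position 17 is W: Maya should move to 0, handing over an L position.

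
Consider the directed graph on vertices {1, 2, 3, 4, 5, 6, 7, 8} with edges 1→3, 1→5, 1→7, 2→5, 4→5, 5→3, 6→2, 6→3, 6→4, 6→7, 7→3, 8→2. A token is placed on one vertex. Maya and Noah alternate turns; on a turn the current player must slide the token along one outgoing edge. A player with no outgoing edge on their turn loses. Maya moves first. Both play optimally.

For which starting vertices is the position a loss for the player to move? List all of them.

2, 3, 4

Positions with no move are L. A position that does have a move is losing for the player to move precisely when every available move leads to a winning position for the opponent. Fill in the labels:
Every edge goes from a vertex to one that appears earlier in the order 3, 5, 4, 7, 2, 6, 1, 8, so processing vertices in that order labels each vertex after all of its successors.
3: no outgoing edge → L
5: W (go to 3, an L position)
4: L (sole option 5(W) is W)
7: W (go to 3, an L position)
2: L (sole option 5(W) is W)
6: W (go to 2, an L position)
1: W (go to 3, an L position)
8: W (go to 2, an L position)
The losing starting vertices are exactly the entries labelled L in this table (3 of them).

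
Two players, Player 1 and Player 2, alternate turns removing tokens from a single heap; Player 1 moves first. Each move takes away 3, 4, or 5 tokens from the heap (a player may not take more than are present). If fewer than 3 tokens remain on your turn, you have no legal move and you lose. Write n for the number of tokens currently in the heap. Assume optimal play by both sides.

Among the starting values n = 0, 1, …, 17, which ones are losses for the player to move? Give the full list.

0, 1, 2, 8, 9, 10, 16, 17

Label each position W (a win for the player to move) or L (a loss). A position with no legal move is L; any other position is W exactly when some move reaches an L, and L when every move reaches a W.
n=0: no move → L
n=1: no move → L
n=2: no move → L
n=3: W (go to 0, an L position)
n=4: W (go to 1, an L position)
n=5: W (go to 2, an L position)
n=6: W (go to 2, an L position)
n=7: W (go to 2, an L position)
n=8: L (options 5(W), 4(W), 3(W) are all W)
n=9: L (options 6(W), 5(W), 4(W) are all W)
n=10: L (options 7(W), 6(W), 5(W) are all W)
n=11: W (go to 8, an L position)
n=12: W (go to 9, an L position)
n=13: W (go to 10, an L position)
n=14: W (go to 10, an L position)
n=15: W (go to 10, an L position)
n=16: L (options 13(W), 12(W), 11(W) are all W)
n=17: L (options 14(W), 13(W), 12(W) are all W)
The losing starting values of n are exactly the entries labelled L in this table (8 of them).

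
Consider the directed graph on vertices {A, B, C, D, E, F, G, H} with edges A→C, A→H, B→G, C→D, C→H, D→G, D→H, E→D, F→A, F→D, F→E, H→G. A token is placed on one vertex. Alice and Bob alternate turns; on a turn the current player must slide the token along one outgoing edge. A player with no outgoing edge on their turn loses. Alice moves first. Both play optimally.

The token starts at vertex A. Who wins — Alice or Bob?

Alice wins.

Label each position W (a win for the player to move) or L (a loss). A position with no legal move is L; any other position is W exactly when some move reaches an L, and L when every move reaches a W.
Every edge goes from a vertex to one that appears earlier in the order G, H, D, C, A, E, F, B, so processing vertices in that order labels each vertex after all of its successors.
G: no outgoing edge → L
H: can move to G, which is L ⇒ W
D: can move to G, which is L ⇒ W
C: moves to D(W), H(W); every one is W ⇒ L
A: can move to C, which is L ⇒ W
E: the only move is to D(W), a W ⇒ L
F: can move to E, which is L ⇒ W
B: can move to G, which is L ⇒ W
From A Alice can move to C, reaching an L position.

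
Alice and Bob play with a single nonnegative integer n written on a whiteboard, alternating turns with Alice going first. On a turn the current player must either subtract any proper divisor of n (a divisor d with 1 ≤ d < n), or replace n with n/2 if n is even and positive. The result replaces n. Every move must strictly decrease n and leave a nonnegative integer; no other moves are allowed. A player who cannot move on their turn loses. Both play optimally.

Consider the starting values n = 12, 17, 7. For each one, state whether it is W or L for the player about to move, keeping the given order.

Use the standard recursion: the mover loses at a terminal position; elsewhere, the mover wins exactly when some move hands the opponent an L position.
n=0: no move → L
n=1: no move → L
n=2: →1(L), so W
n=3: →2(W) only, which is W, so L
n=4: →3(L), so W
n=5: →4(W) only, which is W, so L
n=6: →3(L), so W
n=7: →6(W) only, which is W, so L
n=8: →7(L), so W
n=9: →6(W), 8(W) — all W, so L
n=10: →5(L), so W
n=11: →10(W) only, which is W, so L
n=12: →9(L), so W
n=13: →12(W) only, which is W, so L
n=14: →7(L), so W
n=15: →10(W), 12(W), 14(W) — all W, so L
n=16: →15(L), so W
n=17: →16(W) only, which is W, so L

12: W, 17: L, 7: L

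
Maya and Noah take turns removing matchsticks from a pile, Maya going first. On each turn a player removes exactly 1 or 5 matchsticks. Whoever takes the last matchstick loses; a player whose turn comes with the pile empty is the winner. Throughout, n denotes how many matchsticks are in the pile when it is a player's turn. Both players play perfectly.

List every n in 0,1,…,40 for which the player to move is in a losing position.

1, 3, 5, 7, 9, 11, 13, 15, 17, 19, 21, 23, 25, 27, 29, 31, 33, 35, 37, 39

Build the W/L table. Terminal = W. A non-terminal position is W if it has a move to some L; otherwise it is L.
n=0: no move; the opponent has just taken the last matchstick and therefore loses → W
n=1: L (sole option 0(W) is W)
n=2: W (go to 1, an L position)
n=3: L (sole option 2(W) is W)
n=4: W (go to 3, an L position)
n=5: L (options 4(W), 0(W) are all W)
n=6: W (go to 5, an L position)
n=7: L (options 6(W), 2(W) are all W)
n=8: W (go to 7, an L position)
n=9: L (options 8(W), 4(W) are all W)
n=10: W (go to 9, an L position)
n=11: L (options 10(W), 6(W) are all W)
n=12: W (go to 11, an L position)
n=13: L (options 12(W), 8(W) are all W)
n=14: W (go to 13, an L position)
n=15: L (options 14(W), 10(W) are all W)
n=16: W (go to 15, an L position)
n=17: L (options 16(W), 12(W) are all W)
n=18: W (go to 17, an L position)
n=19: L (options 18(W), 14(W) are all W)
n=20: W (go to 19, an L position)
n=21: L (options 20(W), 16(W) are all W)
n=22: W (go to 21, an L position)
n=23: L (options 22(W), 18(W) are all W)
n=24: W (go to 23, an L position)
n=25: L (options 24(W), 20(W) are all W)
n=26: W (go to 25, an L position)
n=27: L (options 26(W), 22(W) are all W)
n=28: W (go to 27, an L position)
n=29: L (options 28(W), 24(W) are all W)
n=30: W (go to 29, an L position)
n=31: L (options 30(W), 26(W) are all W)
n=32: W (go to 31, an L position)
n=33: L (options 32(W), 28(W) are all W)
n=34: W (go to 33, an L position)
n=35: L (options 34(W), 30(W) are all W)
n=36: W (go to 35, an L position)
n=37: L (options 36(W), 32(W) are all W)
n=38: W (go to 37, an L position)
n=39: L (options 38(W), 34(W) are all W)
n=40: W (go to 39, an L position)
Reading off the rows marked L gives the requested list; there are 20 such values of n.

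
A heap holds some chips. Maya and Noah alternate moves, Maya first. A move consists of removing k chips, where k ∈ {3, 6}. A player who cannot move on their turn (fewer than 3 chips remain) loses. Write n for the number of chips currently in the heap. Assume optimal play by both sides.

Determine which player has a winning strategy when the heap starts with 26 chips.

Maya wins.

Use the standard recursion: the mover loses at a terminal position; elsewhere, the mover wins exactly when some move hands the opponent an L position.
n=0: no move → L
n=1: no move → L
n=2: no move → L
n=3: can move to 0, which is L ⇒ W
n=4: can move to 1, which is L ⇒ W
n=5: can move to 2, which is L ⇒ W
n=6: can move to 0, which is L ⇒ W
n=7: can move to 1, which is L ⇒ W
n=8: can move to 2, which is L ⇒ W
n=9: moves to 6(W), 3(W); every one is W ⇒ L
n=10: moves to 7(W), 4(W); every one is W ⇒ L
n=11: moves to 8(W), 5(W); every one is W ⇒ L
n=12: can move to 9, which is L ⇒ W
n=13: can move to 10, which is L ⇒ W
n=14: can move to 11, which is L ⇒ W
n=15: can move to 9, which is L ⇒ W
n=16: can move to 10, which is L ⇒ W
n=17: can move to 11, which is L ⇒ W
n=18: moves to 15(W), 12(W); every one is W ⇒ L
n=19: moves to 16(W), 13(W); every one is W ⇒ L
n=20: moves to 17(W), 14(W); every one is W ⇒ L
n=21: can move to 18, which is L ⇒ W
n=22: can move to 19, which is L ⇒ W
n=23: can move to 20, which is L ⇒ W
n=24: can move to 18, which is L ⇒ W
n=25: can move to 19, which is L ⇒ W
n=26: can move to 20, which is L ⇒ W
The starting position 26 is W: Maya should remove 6, leaving 20, handing over an L position.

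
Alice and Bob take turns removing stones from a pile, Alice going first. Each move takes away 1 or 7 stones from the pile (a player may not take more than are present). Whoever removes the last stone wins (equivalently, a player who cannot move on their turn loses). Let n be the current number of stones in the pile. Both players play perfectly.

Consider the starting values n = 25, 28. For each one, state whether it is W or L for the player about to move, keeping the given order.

Use the standard recursion: the mover loses at a terminal position; elsewhere, the mover wins exactly when some move hands the opponent an L position.
n=0: no move → L
n=1: reaches L-position 0 → W
n=2: only reaches 1(W), which is W → L
n=3: reaches L-position 2 → W
n=4: only reaches 3(W), which is W → L
n=5: reaches L-position 4 → W
n=6: only reaches 5(W), which is W → L
n=7: reaches L-position 6 → W
n=8: only reaches 7(W), 1(W), all W → L
n=9: reaches L-position 8 → W
n=10: only reaches 9(W), 3(W), all W → L
n=11: reaches L-position 10 → W
n=12: only reaches 11(W), 5(W), all W → L
n=13: reaches L-position 12 → W
n=14: only reaches 13(W), 7(W), all W → L
n=15: reaches L-position 14 → W
n=16: only reaches 15(W), 9(W), all W → L
n=17: reaches L-position 16 → W
n=18: only reaches 17(W), 11(W), all W → L
n=19: reaches L-position 18 → W
n=20: only reaches 19(W), 13(W), all W → L
n=21: reaches L-position 20 → W
n=22: only reaches 21(W), 15(W), all W → L
n=23: reaches L-position 22 → W
n=24: only reaches 23(W), 17(W), all W → L
n=25: reaches L-position 24 → W
n=26: only reaches 25(W), 19(W), all W → L
n=27: reaches L-position 26 → W
n=28: only reaches 27(W), 21(W), all W → L

25: W, 28: L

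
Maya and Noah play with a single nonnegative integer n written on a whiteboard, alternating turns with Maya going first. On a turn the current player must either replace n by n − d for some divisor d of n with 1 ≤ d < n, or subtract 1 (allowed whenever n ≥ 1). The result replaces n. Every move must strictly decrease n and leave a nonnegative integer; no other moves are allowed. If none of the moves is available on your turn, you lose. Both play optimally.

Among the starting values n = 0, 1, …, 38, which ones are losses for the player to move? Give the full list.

Work bottom-up. With no move the player to move loses. Otherwise the position is W if at least one move leads to an L position for the opponent, and L if every move leads to a W.
n=0: no move → L
n=1: →0(L), so W
n=2: →1(W) only, which is W, so L
n=3: →2(L), so W
n=4: →2(L), so W
n=5: →4(W) only, which is W, so L
n=6: →5(L), so W
n=7: →6(W) only, which is W, so L
n=8: →7(L), so W
n=9: →6(W), 8(W) — all W, so L
n=10: →5(L), so W
n=11: →10(W) only, which is W, so L
n=12: →9(L), so W
n=13: →12(W) only, which is W, so L
n=14: →7(L), so W
n=15: →10(W), 12(W), 14(W) — all W, so L
n=16: →15(L), so W
n=17: →16(W) only, which is W, so L
n=18: →9(L), so W
n=19: →18(W) only, which is W, so L
n=20: →15(L), so W
n=21: →14(W), 18(W), 20(W) — all W, so L
n=22: →11(L), so W
n=23: →22(W) only, which is W, so L
n=24: →21(L), so W
n=25: →20(W), 24(W) — all W, so L
n=26: →13(L), so W
n=27: →18(W), 24(W), 26(W) — all W, so L
n=28: →21(L), so W
n=29: →28(W) only, which is W, so L
n=30: →15(L), so W
n=31: →30(W) only, which is W, so L
n=32: →31(L), so W
n=33: →22(W), 30(W), 32(W) — all W, so L
n=34: →17(L), so W
n=35: →28(W), 30(W), 34(W) — all W, so L
n=36: →27(L), so W
n=37: →36(W) only, which is W, so L
n=38: →19(L), so W
Reading off the rows marked L gives the requested list; there are 19 such values of n.

0, 2, 5, 7, 9, 11, 13, 15, 17, 19, 21, 23, 25, 27, 29, 31, 33, 35, 37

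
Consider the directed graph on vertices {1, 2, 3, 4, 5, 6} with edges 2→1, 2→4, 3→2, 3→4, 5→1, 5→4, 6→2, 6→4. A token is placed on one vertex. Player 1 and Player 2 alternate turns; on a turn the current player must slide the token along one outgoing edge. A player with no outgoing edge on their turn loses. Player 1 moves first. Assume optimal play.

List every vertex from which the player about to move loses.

Build the W/L table. Terminal = L. A non-terminal position is W if it has a move to some L; otherwise it is L.
Every edge goes from a vertex to one that appears earlier in the order 1, 4, 2, 3, 5, 6, so processing vertices in that order labels each vertex after all of its successors.
1: no outgoing edge → L
4: no outgoing edge → L
2: W (go to 4, an L position)
3: W (go to 4, an L position)
5: W (go to 4, an L position)
6: W (go to 4, an L position)
The losing starting vertices are exactly the entries labelled L in this table (2 of them).

1, 4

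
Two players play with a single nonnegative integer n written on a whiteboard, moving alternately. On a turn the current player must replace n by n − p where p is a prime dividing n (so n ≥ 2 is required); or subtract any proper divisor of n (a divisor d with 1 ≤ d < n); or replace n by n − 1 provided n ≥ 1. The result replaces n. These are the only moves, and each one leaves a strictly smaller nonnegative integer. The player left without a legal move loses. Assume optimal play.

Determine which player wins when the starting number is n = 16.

The first player wins.

Use the standard recursion: the mover loses at a terminal position; elsewhere, the mover wins exactly when some move hands the opponent an L position.
n=0: no move → L
n=1: can move to 0, which is L ⇒ W
n=2: can move to 0, which is L ⇒ W
n=3: can move to 0, which is L ⇒ W
n=4: moves to 2(W), 3(W); every one is W ⇒ L
n=5: can move to 0, which is L ⇒ W
n=6: can move to 4, which is L ⇒ W
n=7: can move to 0, which is L ⇒ W
n=8: can move to 4, which is L ⇒ W
n=9: moves to 6(W), 8(W); every one is W ⇒ L
n=10: can move to 9, which is L ⇒ W
n=11: can move to 0, which is L ⇒ W
n=12: can move to 9, which is L ⇒ W
n=13: can move to 0, which is L ⇒ W
n=14: moves to 7(W), 12(W), 13(W); every one is W ⇒ L
n=15: can move to 14, which is L ⇒ W
n=16: can move to 14, which is L ⇒ W
From 16 the player to move can move to 14, reaching an L position.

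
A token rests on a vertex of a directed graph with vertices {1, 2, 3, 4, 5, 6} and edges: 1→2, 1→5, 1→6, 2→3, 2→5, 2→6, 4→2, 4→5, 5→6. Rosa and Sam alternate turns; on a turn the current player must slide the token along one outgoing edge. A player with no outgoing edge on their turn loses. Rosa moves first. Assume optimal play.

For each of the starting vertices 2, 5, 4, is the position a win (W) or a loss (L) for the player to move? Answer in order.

2: W, 5: W, 4: L

Positions with no move are L. A position that does have a move is losing for the player to move precisely when every available move leads to a winning position for the opponent. Fill in the labels:
Every edge goes from a vertex to one that appears earlier in the order 3, 6, 5, 2, 4, 1, so processing vertices in that order labels each vertex after all of its successors.
3: no outgoing edge → L
6: no outgoing edge → L
5: W (go to 6, an L position)
2: W (go to 6, an L position)
4: L (options 2(W), 5(W) are all W)
1: W (go to 6, an L position)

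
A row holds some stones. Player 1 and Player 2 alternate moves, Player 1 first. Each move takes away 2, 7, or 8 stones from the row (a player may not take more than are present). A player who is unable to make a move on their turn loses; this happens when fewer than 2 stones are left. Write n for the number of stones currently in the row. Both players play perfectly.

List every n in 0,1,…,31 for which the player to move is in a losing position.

Label each position W (a win for the player to move) or L (a loss). A position with no legal move is L; any other position is W exactly when some move reaches an L, and L when every move reaches a W.
n=0: no move → L
n=1: no move → L
n=2: can move to 0, which is L ⇒ W
n=3: can move to 1, which is L ⇒ W
n=4: the only move is to 2(W), a W ⇒ L
n=5: the only move is to 3(W), a W ⇒ L
n=6: can move to 4, which is L ⇒ W
n=7: can move to 5, which is L ⇒ W
n=8: can move to 1, which is L ⇒ W
n=9: can move to 1, which is L ⇒ W
n=10: moves to 8(W), 3(W), 2(W); every one is W ⇒ L
n=11: can move to 4, which is L ⇒ W
n=12: can move to 10, which is L ⇒ W
n=13: can move to 5, which is L ⇒ W
n=14: moves to 12(W), 7(W), 6(W); every one is W ⇒ L
n=15: moves to 13(W), 8(W), 7(W); every one is W ⇒ L
n=16: can move to 14, which is L ⇒ W
n=17: can move to 15, which is L ⇒ W
n=18: can move to 10, which is L ⇒ W
n=19: moves to 17(W), 12(W), 11(W); every one is W ⇒ L
n=20: moves to 18(W), 13(W), 12(W); every one is W ⇒ L
n=21: can move to 19, which is L ⇒ W
n=22: can move to 20, which is L ⇒ W
n=23: can move to 15, which is L ⇒ W
n=24: moves to 22(W), 17(W), 16(W); every one is W ⇒ L
n=25: moves to 23(W), 18(W), 17(W); every one is W ⇒ L
n=26: can move to 24, which is L ⇒ W
n=27: can move to 25, which is L ⇒ W
n=28: can move to 20, which is L ⇒ W
n=29: moves to 27(W), 22(W), 21(W); every one is W ⇒ L
n=30: moves to 28(W), 23(W), 22(W); every one is W ⇒ L
n=31: can move to 29, which is L ⇒ W
Reading off the rows marked L gives the requested list; there are 13 such values of n.

0, 1, 4, 5, 10, 14, 15, 19, 20, 24, 25, 29, 30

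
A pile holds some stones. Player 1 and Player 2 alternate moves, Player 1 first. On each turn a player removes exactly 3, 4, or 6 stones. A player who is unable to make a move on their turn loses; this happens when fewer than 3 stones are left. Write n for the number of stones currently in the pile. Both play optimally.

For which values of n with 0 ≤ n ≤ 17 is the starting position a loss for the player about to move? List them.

0, 1, 2, 9, 10, 11

Build the W/L table. Terminal = L. A non-terminal position is W if it has a move to some L; otherwise it is L.
n=0: no move → L
n=1: no move → L
n=2: no move → L
n=3: can move to 0, which is L ⇒ W
n=4: can move to 1, which is L ⇒ W
n=5: can move to 2, which is L ⇒ W
n=6: can move to 2, which is L ⇒ W
n=7: can move to 1, which is L ⇒ W
n=8: can move to 2, which is L ⇒ W
n=9: moves to 6(W), 5(W), 3(W); every one is W ⇒ L
n=10: moves to 7(W), 6(W), 4(W); every one is W ⇒ L
n=11: moves to 8(W), 7(W), 5(W); every one is W ⇒ L
n=12: can move to 9, which is L ⇒ W
n=13: can move to 10, which is L ⇒ W
n=14: can move to 11, which is L ⇒ W
n=15: can move to 11, which is L ⇒ W
n=16: can move to 10, which is L ⇒ W
n=17: can move to 11, which is L ⇒ W
The losing starting values of n are exactly the entries labelled L in this table (6 of them).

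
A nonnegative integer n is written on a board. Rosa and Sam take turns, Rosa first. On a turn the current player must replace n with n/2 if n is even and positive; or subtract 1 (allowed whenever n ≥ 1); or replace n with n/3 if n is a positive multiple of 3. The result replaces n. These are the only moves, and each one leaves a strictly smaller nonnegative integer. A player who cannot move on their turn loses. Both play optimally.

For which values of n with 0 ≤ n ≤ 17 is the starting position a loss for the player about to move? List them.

Use the standard recursion: the mover loses at a terminal position; elsewhere, the mover wins exactly when some move hands the opponent an L position.
n=0: no move → L
n=1: reaches L-position 0 → W
n=2: only reaches 1(W), which is W → L
n=3: reaches L-position 2 → W
n=4: reaches L-position 2 → W
n=5: only reaches 4(W), which is W → L
n=6: reaches L-position 2 → W
n=7: only reaches 6(W), which is W → L
n=8: reaches L-position 7 → W
n=9: only reaches 3(W), 8(W), all W → L
n=10: reaches L-position 5 → W
n=11: only reaches 10(W), which is W → L
n=12: reaches L-position 11 → W
n=13: only reaches 12(W), which is W → L
n=14: reaches L-position 7 → W
n=15: reaches L-position 5 → W
n=16: only reaches 8(W), 15(W), all W → L
n=17: reaches L-position 16 → W
Reading off the rows marked L gives the requested list; there are 8 such values of n.

0, 2, 5, 7, 9, 11, 13, 16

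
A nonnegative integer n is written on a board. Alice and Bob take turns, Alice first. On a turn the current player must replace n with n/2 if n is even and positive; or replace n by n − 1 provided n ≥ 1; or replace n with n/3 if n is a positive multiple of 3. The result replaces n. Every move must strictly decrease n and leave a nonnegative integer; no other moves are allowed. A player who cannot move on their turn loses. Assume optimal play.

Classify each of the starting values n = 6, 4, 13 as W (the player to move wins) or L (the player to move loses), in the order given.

6: W, 4: W, 13: L

Classify positions by backward induction: terminal positions (no move available) are L. From any other position, the mover wins iff some move reaches an L.
n=0: no move → L
n=1: →0(L), so W
n=2: →1(W) only, which is W, so L
n=3: →2(L), so W
n=4: →2(L), so W
n=5: →4(W) only, which is W, so L
n=6: →2(L), so W
n=7: →6(W) only, which is W, so L
n=8: →7(L), so W
n=9: →3(W), 8(W) — all W, so L
n=10: →5(L), so W
n=11: →10(W) only, which is W, so L
n=12: →11(L), so W
n=13: →12(W) only, which is W, so L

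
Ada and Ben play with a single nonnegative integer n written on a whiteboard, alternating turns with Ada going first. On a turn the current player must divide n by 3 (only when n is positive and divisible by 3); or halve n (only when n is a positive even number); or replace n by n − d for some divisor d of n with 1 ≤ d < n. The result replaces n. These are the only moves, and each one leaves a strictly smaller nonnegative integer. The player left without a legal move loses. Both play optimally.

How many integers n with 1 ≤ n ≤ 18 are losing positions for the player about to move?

8

Classify positions by backward induction: terminal positions (no move available) are L. From any other position, the mover wins iff some move reaches an L.
n=0: no move → L
n=1: no move → L
n=2: can move to 1, which is L ⇒ W
n=3: can move to 1, which is L ⇒ W
n=4: moves to 2(W), 3(W); every one is W ⇒ L
n=5: can move to 4, which is L ⇒ W
n=6: can move to 4, which is L ⇒ W
n=7: the only move is to 6(W), a W ⇒ L
n=8: can move to 4, which is L ⇒ W
n=9: moves to 3(W), 6(W), 8(W); every one is W ⇒ L
n=10: can move to 9, which is L ⇒ W
n=11: the only move is to 10(W), a W ⇒ L
n=12: can move to 4, which is L ⇒ W
n=13: the only move is to 12(W), a W ⇒ L
n=14: can move to 7, which is L ⇒ W
n=15: moves to 5(W), 10(W), 12(W), 14(W); every one is W ⇒ L
n=16: can move to 15, which is L ⇒ W
n=17: the only move is to 16(W), a W ⇒ L
n=18: can move to 9, which is L ⇒ W
L entries with 1 ≤ n ≤ 18 (n=0 is outside the asked range and is not counted): n = 1, 4, 7, 9, 11, 13, 15, 17; that makes 8.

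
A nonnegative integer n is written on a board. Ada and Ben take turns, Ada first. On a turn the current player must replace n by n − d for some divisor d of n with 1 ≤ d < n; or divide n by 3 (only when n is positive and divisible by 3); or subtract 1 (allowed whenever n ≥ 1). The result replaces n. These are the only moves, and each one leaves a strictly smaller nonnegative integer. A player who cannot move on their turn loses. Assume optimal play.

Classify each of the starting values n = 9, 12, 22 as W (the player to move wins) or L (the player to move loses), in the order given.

Positions with no move are L. A position that does have a move is losing for the player to move precisely when every available move leads to a winning position for the opponent. Fill in the labels:
n=0: no move → L
n=1: reaches L-position 0 → W
n=2: only reaches 1(W), which is W → L
n=3: reaches L-position 2 → W
n=4: reaches L-position 2 → W
n=5: only reaches 4(W), which is W → L
n=6: reaches L-position 2 → W
n=7: only reaches 6(W), which is W → L
n=8: reaches L-position 7 → W
n=9: only reaches 3(W), 6(W), 8(W), all W → L
n=10: reaches L-position 5 → W
n=11: only reaches 10(W), which is W → L
n=12: reaches L-position 9 → W
n=13: only reaches 12(W), which is W → L
n=14: reaches L-position 7 → W
n=15: reaches L-position 5 → W
n=16: only reaches 8(W), 12(W), 14(W), 15(W), all W → L
n=17: reaches L-position 16 → W
n=18: reaches L-position 9 → W
n=19: only reaches 18(W), which is W → L
n=20: reaches L-position 16 → W
n=21: reaches L-position 7 → W
n=22: reaches L-position 11 → W

9: L, 12: W, 22: W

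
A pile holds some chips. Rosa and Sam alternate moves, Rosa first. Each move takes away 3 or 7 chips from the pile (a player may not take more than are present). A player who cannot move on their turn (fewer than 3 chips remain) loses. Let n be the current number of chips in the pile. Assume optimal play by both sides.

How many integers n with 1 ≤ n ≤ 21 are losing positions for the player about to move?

Compute win/loss labels from the base case upward. A position with no move is L. Any other position is W if it can reach an L in one move, else L.
n=0: no move → L
n=1: no move → L
n=2: no move → L
n=3: reaches L-position 0 → W
n=4: reaches L-position 1 → W
n=5: reaches L-position 2 → W
n=6: only reaches 3(W), which is W → L
n=7: reaches L-position 0 → W
n=8: reaches L-position 1 → W
n=9: reaches L-position 6 → W
n=10: only reaches 7(W), 3(W), all W → L
n=11: only reaches 8(W), 4(W), all W → L
n=12: only reaches 9(W), 5(W), all W → L
n=13: reaches L-position 10 → W
n=14: reaches L-position 11 → W
n=15: reaches L-position 12 → W
n=16: only reaches 13(W), 9(W), all W → L
n=17: reaches L-position 10 → W
n=18: reaches L-position 11 → W
n=19: reaches L-position 16 → W
n=20: only reaches 17(W), 13(W), all W → L
n=21: only reaches 18(W), 14(W), all W → L
L entries with 1 ≤ n ≤ 21 (n=0 is outside the asked range and is not counted): n = 1, 2, 6, 10, 11, 12, 16, 20, 21; that makes 9.

9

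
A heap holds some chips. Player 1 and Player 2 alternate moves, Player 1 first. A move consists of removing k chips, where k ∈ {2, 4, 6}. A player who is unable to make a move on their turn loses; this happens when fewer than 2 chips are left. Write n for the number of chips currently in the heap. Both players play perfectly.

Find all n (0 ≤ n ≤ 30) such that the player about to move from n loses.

Build the W/L table. Terminal = L. A non-terminal position is W if it has a move to some L; otherwise it is L.
n=0: no move → L
n=1: no move → L
n=2: reaches L-position 0 → W
n=3: reaches L-position 1 → W
n=4: reaches L-position 0 → W
n=5: reaches L-position 1 → W
n=6: reaches L-position 0 → W
n=7: reaches L-position 1 → W
n=8: only reaches 6(W), 4(W), 2(W), all W → L
n=9: only reaches 7(W), 5(W), 3(W), all W → L
n=10: reaches L-position 8 → W
n=11: reaches L-position 9 → W
n=12: reaches L-position 8 → W
n=13: reaches L-position 9 → W
n=14: reaches L-position 8 → W
n=15: reaches L-position 9 → W
n=16: only reaches 14(W), 12(W), 10(W), all W → L
n=17: only reaches 15(W), 13(W), 11(W), all W → L
n=18: reaches L-position 16 → W
n=19: reaches L-position 17 → W
n=20: reaches L-position 16 → W
n=21: reaches L-position 17 → W
n=22: reaches L-position 16 → W
n=23: reaches L-position 17 → W
n=24: only reaches 22(W), 20(W), 18(W), all W → L
n=25: only reaches 23(W), 21(W), 19(W), all W → L
n=26: reaches L-position 24 → W
n=27: reaches L-position 25 → W
n=28: reaches L-position 24 → W
n=29: reaches L-position 25 → W
n=30: reaches L-position 24 → W
The losing starting values of n are exactly the entries labelled L in this table (8 of them).

0, 1, 8, 9, 16, 17, 24, 25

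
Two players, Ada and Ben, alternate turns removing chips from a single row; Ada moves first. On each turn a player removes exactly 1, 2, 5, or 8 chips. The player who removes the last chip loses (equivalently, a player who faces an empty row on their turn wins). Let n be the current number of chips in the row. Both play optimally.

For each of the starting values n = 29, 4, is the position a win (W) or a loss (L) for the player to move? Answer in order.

29: W, 4: L

Positions with no move are W. A position that does have a move is losing for the player to move precisely when every available move leads to a winning position for the opponent. Fill in the labels:
n=0: no move; the opponent has just taken the last chip and therefore loses → W
n=1: L (sole option 0(W) is W)
n=2: W (go to 1, an L position)
n=3: W (go to 1, an L position)
n=4: L (options 3(W), 2(W) are all W)
n=5: W (go to 4, an L position)
n=6: W (go to 4, an L position)
n=7: L (options 6(W), 5(W), 2(W) are all W)
n=8: W (go to 7, an L position)
n=9: W (go to 7, an L position)
n=10: L (options 9(W), 8(W), 5(W), 2(W) are all W)
n=11: W (go to 10, an L position)
n=12: W (go to 10, an L position)
n=13: L (options 12(W), 11(W), 8(W), 5(W) are all W)
n=14: W (go to 13, an L position)
n=15: W (go to 13, an L position)
n=16: L (options 15(W), 14(W), 11(W), 8(W) are all W)
n=17: W (go to 16, an L position)
n=18: W (go to 16, an L position)
n=19: L (options 18(W), 17(W), 14(W), 11(W) are all W)
n=20: W (go to 19, an L position)
n=21: W (go to 19, an L position)
n=22: L (options 21(W), 20(W), 17(W), 14(W) are all W)
n=23: W (go to 22, an L position)
n=24: W (go to 22, an L position)
n=25: L (options 24(W), 23(W), 20(W), 17(W) are all W)
n=26: W (go to 25, an L position)
n=27: W (go to 25, an L position)
n=28: L (options 27(W), 26(W), 23(W), 20(W) are all W)
n=29: W (go to 28, an L position)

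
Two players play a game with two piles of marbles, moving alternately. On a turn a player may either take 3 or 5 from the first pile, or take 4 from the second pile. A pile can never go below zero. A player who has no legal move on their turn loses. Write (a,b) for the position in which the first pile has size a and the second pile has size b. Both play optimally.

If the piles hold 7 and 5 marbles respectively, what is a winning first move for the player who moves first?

Build the W/L table. Terminal = L. A non-terminal position is W if it has a move to some L; otherwise it is L.
No move ever increases a pile, so every position that can arise here has a ≤ 7 and b ≤ 5; it is enough to label the cells with 0 ≤ a ≤ 7 and 0 ≤ b ≤ 5.
Every move lowers a or b (never raises either), so fill the grid row by row in increasing a, and left to right within a row: each cell's successors are then already labelled.
      b=0  b=1  b=2  b=3  b=4  b=5
a=0:    L    L    L    L    W    W
a=1:    L    L    L    L    W    W
a=2:    L    L    L    L    W    W
a=3:    W    W    W    W    L    L
a=4:    W    W    W    W    L    L
a=5:    W    W    W    W    L    L
a=6:    W    W    W    W    W    W
a=7:    W    W    W    W    W    W
Cells with no legal move (terminal, hence L): (0,0), (0,1), (0,2), (0,3), (1,0), (1,1), (1,2), (1,3), (2,0), (2,1), (2,2), (2,3).
The remaining L cells, each justified by listing all of its moves:
(3,4): only reaches (0,4)(W), (3,0)(W), all W → L
(3,5): only reaches (0,5)(W), (3,1)(W), all W → L
(4,4): only reaches (1,4)(W), (4,0)(W), all W → L
(4,5): only reaches (1,5)(W), (4,1)(W), all W → L
(5,4): only reaches (2,4)(W), (0,4)(W), (5,0)(W), all W → L
(5,5): only reaches (2,5)(W), (0,5)(W), (5,1)(W), all W → L
Every other cell has at least one move into one of the L cells above, so it is W.
From (7,5), the L positions reachable in one move are: (4,5).

Move to (4,5).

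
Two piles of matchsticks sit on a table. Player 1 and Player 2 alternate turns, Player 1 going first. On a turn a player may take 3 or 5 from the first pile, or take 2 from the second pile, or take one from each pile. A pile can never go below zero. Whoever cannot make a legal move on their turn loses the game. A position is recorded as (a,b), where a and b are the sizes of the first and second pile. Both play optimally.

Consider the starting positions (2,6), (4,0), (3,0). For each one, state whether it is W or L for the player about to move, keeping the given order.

Positions with no move are L. A position that does have a move is losing for the player to move precisely when every available move leads to a winning position for the opponent. Fill in the labels:
No move ever increases a pile, so every position that can arise here has a ≤ 4 and b ≤ 6; it is enough to label the cells with 0 ≤ a ≤ 4 and 0 ≤ b ≤ 6.
Every move lowers a or b (never raises either), so fill the grid row by row in increasing a, and left to right within a row: each cell's successors are then already labelled.
      b=0  b=1  b=2  b=3  b=4  b=5  b=6
a=0:    L    L    W    W    L    L    W
a=1:    L    W    W    L    L    W    W
a=2:    L    W    W    L    W    W    L
a=3:    W    W    L    L    W    W    L
a=4:    W    L    L    W    W    L    L
Cells with no legal move (terminal, hence L): (0,0), (0,1), (1,0), (2,0).
The remaining L cells, each justified by listing all of its moves:
(0,4): the only move is to (0,2)(W), a W ⇒ L
(0,5): the only move is to (0,3)(W), a W ⇒ L
(1,3): moves to (1,1)(W), (0,2)(W); every one is W ⇒ L
(1,4): moves to (1,2)(W), (0,3)(W); every one is W ⇒ L
(2,3): moves to (2,1)(W), (1,2)(W); every one is W ⇒ L
(2,6): moves to (2,4)(W), (1,5)(W); every one is W ⇒ L
(3,2): moves to (0,2)(W), (3,0)(W), (2,1)(W); every one is W ⇒ L
(3,3): moves to (0,3)(W), (3,1)(W), (2,2)(W); every one is W ⇒ L
(3,6): moves to (0,6)(W), (3,4)(W), (2,5)(W); every one is W ⇒ L
(4,1): moves to (1,1)(W), (3,0)(W); every one is W ⇒ L
(4,2): moves to (1,2)(W), (4,0)(W), (3,1)(W); every one is W ⇒ L
(4,5): moves to (1,5)(W), (4,3)(W), (3,4)(W); every one is W ⇒ L
(4,6): moves to (1,6)(W), (4,4)(W), (3,5)(W); every one is W ⇒ L
Every other cell has at least one move into one of the L cells above, so it is W.
(2,6): one of the L cells justified above, so L
(4,0): the move to (1,0) reaches an L cell, so W
(3,0): the move to (0,0) reaches an L cell, so W

(2,6): L, (4,0): W, (3,0): W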